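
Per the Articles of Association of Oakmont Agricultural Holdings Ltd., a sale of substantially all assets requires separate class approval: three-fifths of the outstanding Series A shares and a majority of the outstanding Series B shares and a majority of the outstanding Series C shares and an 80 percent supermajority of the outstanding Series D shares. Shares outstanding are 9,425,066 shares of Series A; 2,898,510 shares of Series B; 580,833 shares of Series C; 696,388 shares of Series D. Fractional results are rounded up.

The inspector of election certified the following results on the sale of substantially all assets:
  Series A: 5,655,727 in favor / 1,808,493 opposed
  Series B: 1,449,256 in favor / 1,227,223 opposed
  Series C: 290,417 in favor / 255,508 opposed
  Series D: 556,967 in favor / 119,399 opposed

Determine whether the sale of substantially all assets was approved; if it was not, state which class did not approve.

Not approved — the Series D shares did not give the required vote.

Series A: 3/5 of 9425066 = 5655039.60, rounded up to 5655040; 5,655,040 required, 5,655,727 in favor — approved.
Series B: a majority of 2898510 is 1449256; 1,449,256 required, 1,449,256 in favor — approved.
Series C: a majority of 580833 is 290417; 290,417 required, 290,417 in favor — approved.
Series D: 4/5 of 696388 = 557110.40, rounded up to 557111; 557,111 required, 556,967 in favor — not approved.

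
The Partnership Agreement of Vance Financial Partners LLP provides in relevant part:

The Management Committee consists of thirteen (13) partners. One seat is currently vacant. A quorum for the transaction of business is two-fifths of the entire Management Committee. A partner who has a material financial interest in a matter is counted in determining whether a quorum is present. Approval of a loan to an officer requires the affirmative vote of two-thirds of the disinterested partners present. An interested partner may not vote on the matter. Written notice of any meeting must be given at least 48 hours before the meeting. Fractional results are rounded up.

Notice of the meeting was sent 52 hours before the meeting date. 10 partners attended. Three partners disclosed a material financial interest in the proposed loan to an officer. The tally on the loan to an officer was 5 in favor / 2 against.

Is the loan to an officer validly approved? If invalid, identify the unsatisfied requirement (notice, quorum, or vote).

Notice: 52 hours given; 48 required (52 ≥ 48). Satisfied.
Quorum: 10 present (interested partners count toward quorum); quorum is 6. Satisfied.
Vote: the loan to an officer requires two-thirds of the disinterested partners present (10 − 3 = 7). 2/3 of 7 = 4.67, rounded up to 5, so 5 affirmative votes are needed; 5 voted in favor. Satisfied.

Valid — all requirements satisfied.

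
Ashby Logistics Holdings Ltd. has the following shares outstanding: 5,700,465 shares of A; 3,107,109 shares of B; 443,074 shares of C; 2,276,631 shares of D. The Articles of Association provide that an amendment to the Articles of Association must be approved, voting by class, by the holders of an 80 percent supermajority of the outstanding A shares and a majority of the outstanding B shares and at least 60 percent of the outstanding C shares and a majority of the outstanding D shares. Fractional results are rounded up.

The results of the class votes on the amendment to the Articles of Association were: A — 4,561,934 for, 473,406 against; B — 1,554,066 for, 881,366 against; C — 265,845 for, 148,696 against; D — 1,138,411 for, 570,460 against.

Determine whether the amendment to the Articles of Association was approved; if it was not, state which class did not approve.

A: 4/5 of 5700465 = 4560372; 4,560,372 required, 4,561,934 in favor — approved.
B: a majority of 3107109 is 1553555; 1,553,555 required, 1,554,066 in favor — approved.
C: 3/5 of 443074 = 265844.40, rounded up to 265845; 265,845 required, 265,845 in favor — approved.
D: a majority of 2276631 is 1138316; 1,138,316 required, 1,138,411 in favor — approved.

Approved — every class gave the required vote.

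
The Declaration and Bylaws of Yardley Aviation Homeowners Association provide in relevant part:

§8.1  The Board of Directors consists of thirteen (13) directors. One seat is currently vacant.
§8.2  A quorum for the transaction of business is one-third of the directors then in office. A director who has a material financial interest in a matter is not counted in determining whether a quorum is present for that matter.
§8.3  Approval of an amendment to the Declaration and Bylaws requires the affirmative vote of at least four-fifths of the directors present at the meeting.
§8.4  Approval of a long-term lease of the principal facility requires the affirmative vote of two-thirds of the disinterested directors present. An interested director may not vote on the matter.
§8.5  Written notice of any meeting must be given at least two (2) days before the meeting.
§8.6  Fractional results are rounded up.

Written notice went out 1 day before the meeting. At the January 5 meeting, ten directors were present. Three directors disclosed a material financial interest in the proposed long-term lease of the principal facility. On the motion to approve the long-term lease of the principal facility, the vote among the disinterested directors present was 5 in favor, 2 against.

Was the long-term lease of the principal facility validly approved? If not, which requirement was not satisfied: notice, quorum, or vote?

Notice: 1 day given; 2 required (1 < 2). Not satisfied.
Quorum: 10 present, but the 3 interested directors do not count, leaving 7. Quorum is 4. Satisfied.
Vote: the long-term lease of the principal facility requires two-thirds of the disinterested directors present (10 − 3 = 7). 2/3 of 7 = 4.67, rounded up to 5, so 5 affirmative votes are needed; 5 voted in favor. Satisfied.

Invalid — notice requirement not satisfied.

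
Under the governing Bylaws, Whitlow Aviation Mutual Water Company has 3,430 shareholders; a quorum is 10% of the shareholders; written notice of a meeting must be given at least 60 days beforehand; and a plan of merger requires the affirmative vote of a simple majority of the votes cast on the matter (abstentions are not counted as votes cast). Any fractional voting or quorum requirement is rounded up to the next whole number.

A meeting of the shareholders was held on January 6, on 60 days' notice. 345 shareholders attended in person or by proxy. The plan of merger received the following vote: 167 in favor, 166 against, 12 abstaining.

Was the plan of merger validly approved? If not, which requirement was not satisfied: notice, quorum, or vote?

Notice: 60 days given; 60 required. Satisfied.
Quorum: 10% of 3,430 = 343; 345 present. Satisfied.
Vote: requires a majority of the votes cast (345 − 12 abstaining = 333); a majority of 333 is 167, so 167 needed; 167 in favor. Satisfied.

Valid — all requirements satisfied.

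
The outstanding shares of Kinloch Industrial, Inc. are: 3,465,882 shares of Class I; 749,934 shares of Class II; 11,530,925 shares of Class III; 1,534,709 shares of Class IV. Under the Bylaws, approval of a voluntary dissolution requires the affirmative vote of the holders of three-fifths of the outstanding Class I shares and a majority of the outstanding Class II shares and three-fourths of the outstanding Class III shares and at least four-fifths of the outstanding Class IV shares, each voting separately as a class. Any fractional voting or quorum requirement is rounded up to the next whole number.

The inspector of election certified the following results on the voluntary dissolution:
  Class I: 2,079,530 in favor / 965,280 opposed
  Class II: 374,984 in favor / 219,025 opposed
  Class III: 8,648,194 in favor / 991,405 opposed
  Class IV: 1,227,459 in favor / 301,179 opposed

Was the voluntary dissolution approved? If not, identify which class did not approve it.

Class I: 3/5 of 3465882 = 2079529.20, rounded up to 2079530; 2,079,530 required, 2,079,530 in favor — approved.
Class II: a majority of 749934 is 374968; 374,968 required, 374,984 in favor — approved.
Class III: 3/4 of 11530925 = 8648193.75, rounded up to 8648194; 8,648,194 required, 8,648,194 in favor — approved.
Class IV: 4/5 of 1534709 = 1227767.20, rounded up to 1227768; 1,227,768 required, 1,227,459 in favor — not approved.

Not approved — the Class IV shares did not give the required vote.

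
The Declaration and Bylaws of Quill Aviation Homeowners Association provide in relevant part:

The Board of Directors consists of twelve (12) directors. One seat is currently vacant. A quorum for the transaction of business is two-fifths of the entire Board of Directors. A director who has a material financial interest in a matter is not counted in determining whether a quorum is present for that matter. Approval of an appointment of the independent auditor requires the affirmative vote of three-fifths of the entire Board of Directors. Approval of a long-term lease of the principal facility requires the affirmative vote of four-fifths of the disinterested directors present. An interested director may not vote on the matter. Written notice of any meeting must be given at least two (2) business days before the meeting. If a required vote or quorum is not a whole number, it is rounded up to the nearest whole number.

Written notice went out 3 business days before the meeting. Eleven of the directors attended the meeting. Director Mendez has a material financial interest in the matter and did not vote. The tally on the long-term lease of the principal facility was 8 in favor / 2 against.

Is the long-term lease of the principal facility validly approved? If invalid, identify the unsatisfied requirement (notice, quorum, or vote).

Valid — all requirements satisfied.

Notice: 3 business days given; 2 required (3 ≥ 2). Satisfied.
Quorum: 11 present, but the 1 interested director does not count, leaving 10. Quorum is 5. Satisfied.
Vote: the long-term lease of the principal facility requires four-fifths of the disinterested directors present (11 − 1 = 10). 4/5 of 10 = 8, so 8 affirmative votes are needed; 8 voted in favor. Satisfied.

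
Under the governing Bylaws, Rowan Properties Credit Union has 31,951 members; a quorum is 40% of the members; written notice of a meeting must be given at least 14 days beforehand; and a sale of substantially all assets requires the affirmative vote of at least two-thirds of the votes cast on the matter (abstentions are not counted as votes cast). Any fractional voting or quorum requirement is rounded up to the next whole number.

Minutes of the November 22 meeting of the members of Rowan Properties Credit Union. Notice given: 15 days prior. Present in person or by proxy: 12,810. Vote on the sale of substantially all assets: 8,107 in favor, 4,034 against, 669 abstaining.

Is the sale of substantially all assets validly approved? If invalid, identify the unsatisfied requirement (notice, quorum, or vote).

Notice: 15 days given; 14 required. Satisfied.
Quorum: 40% of 31,951 = 12,780.40, rounded up to 12,781; 12,810 present. Satisfied.
Vote: requires two-thirds of the votes cast (12,810 − 669 abstaining = 12,141); 2/3 of 12141 = 8094, so 8,094 needed; 8,107 in favor. Satisfied.

Valid — all requirements satisfied.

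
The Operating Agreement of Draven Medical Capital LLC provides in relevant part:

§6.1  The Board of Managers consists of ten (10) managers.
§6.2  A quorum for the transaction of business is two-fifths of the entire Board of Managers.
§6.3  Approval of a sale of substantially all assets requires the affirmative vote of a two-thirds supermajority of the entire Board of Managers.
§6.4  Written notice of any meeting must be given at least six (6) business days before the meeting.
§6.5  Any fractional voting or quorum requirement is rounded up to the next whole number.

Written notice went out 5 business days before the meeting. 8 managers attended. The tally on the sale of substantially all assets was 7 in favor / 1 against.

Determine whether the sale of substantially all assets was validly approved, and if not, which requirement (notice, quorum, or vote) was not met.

Notice: 5 business days given; 6 required (5 < 6). Not satisfied.
Quorum: 8 present; quorum is 4. Satisfied.
Vote: the sale of substantially all assets requires two-thirds of the entire Board of Managers (10). 2/3 of 10 = 6.67, rounded up to 7, so 7 affirmative votes are needed; 7 voted in favor. Satisfied.

Invalid — notice requirement not satisfied.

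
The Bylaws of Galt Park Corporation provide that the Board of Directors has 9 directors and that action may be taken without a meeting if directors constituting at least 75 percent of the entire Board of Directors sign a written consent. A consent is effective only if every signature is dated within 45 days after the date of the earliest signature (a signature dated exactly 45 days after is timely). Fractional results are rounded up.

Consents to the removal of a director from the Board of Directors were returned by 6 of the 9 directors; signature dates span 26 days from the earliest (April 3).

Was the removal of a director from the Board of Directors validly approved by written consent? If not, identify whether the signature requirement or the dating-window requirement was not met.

Signatures required: at least 75 percent of 9 — 3/4 of 9 = 6.75, rounded up to 7, so 7 needed; 6 signed. Insufficient.
Dating window: the latest signature is 26 days after the earliest; the limit is 45 days. Within the window.

Not effective — insufficient signatures.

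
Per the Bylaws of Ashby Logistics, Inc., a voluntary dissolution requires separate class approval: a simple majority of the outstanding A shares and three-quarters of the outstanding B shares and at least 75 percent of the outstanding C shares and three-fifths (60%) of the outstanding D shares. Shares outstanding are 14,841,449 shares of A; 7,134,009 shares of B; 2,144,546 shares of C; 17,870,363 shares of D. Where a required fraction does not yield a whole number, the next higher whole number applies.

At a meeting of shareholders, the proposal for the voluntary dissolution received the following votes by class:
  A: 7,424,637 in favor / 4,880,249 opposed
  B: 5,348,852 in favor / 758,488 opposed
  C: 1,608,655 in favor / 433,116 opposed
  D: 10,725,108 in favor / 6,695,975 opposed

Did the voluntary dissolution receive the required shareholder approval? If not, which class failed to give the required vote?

Not approved — the B shares did not give the required vote.

A: a majority of 14841449 is 7420725; 7,420,725 required, 7,424,637 in favor — approved.
B: 3/4 of 7134009 = 5350506.75, rounded up to 5350507; 5,350,507 required, 5,348,852 in favor — not approved.
C: 3/4 of 2144546 = 1608409.50, rounded up to 1608410; 1,608,410 required, 1,608,655 in favor — approved.
D: 3/5 of 17870363 = 10722217.80, rounded up to 10722218; 10,722,218 required, 10,725,108 in favor — approved.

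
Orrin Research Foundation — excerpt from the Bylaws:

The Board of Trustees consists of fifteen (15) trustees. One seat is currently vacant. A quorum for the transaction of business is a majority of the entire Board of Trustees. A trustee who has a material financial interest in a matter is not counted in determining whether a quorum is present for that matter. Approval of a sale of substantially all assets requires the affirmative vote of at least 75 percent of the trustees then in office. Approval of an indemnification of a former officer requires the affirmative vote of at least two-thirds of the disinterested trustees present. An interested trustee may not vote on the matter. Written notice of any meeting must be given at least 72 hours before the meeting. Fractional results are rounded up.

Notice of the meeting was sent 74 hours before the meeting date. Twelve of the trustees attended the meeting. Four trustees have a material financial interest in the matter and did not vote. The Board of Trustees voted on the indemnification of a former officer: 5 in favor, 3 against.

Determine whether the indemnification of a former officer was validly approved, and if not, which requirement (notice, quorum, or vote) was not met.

Invalid — vote requirement not satisfied.

Notice: 74 hours given; 72 required (74 ≥ 72). Satisfied.
Quorum: 12 present, but the 4 interested trustees do not count, leaving 8. Quorum is 8. Satisfied.
Vote: the indemnification of a former officer requires two-thirds of the disinterested trustees present (12 − 4 = 8). 2/3 of 8 = 5.33, rounded up to 6, so 6 affirmative votes are needed; 5 voted in favor. Not satisfied.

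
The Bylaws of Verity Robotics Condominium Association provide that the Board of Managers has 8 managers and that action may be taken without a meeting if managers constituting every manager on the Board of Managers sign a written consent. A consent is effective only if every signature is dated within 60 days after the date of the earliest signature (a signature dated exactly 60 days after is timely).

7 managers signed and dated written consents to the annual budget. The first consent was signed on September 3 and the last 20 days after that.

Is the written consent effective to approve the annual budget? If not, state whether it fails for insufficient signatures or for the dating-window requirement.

Signatures required: the unanimous vote of 8 — unanimous means all 8, so 8 needed; 7 signed. Insufficient.
Dating window: the latest signature is 20 days after the earliest; the limit is 60 days. Within the window.

Not effective — insufficient signatures.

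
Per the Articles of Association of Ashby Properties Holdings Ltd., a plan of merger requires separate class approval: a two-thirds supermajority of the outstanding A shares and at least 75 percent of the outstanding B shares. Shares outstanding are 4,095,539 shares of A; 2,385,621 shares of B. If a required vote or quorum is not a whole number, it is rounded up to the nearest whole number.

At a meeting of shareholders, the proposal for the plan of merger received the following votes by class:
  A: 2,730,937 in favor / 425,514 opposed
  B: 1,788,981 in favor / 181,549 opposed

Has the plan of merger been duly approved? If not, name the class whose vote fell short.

Not approved — the B shares did not give the required vote.

A: 2/3 of 4095539 = 2730359.33, rounded up to 2730360; 2,730,360 required, 2,730,937 in favor — approved.
B: 3/4 of 2385621 = 1789215.75, rounded up to 1789216; 1,789,216 required, 1,788,981 in favor — not approved.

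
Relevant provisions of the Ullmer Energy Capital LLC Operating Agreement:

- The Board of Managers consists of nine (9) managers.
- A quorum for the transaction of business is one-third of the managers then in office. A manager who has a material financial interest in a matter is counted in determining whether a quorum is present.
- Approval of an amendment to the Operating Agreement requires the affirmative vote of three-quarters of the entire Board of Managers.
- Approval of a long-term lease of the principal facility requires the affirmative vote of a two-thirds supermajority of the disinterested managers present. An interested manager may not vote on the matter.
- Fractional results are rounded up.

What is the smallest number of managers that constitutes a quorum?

1/3 of 9 = 3.

3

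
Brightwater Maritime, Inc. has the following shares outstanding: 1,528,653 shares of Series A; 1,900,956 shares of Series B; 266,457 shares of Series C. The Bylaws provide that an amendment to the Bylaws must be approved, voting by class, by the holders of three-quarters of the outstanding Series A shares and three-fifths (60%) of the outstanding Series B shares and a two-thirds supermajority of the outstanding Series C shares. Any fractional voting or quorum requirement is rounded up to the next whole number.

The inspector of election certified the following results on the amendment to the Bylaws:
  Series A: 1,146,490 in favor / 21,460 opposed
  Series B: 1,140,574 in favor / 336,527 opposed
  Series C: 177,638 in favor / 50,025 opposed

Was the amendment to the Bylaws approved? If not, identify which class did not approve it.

Approved — every class gave the required vote.

Series A: 3/4 of 1528653 = 1146489.75, rounded up to 1146490; 1,146,490 required, 1,146,490 in favor — approved.
Series B: 3/5 of 1900956 = 1140573.60, rounded up to 1140574; 1,140,574 required, 1,140,574 in favor — approved.
Series C: 2/3 of 266457 = 177638; 177,638 required, 177,638 in favor — approved.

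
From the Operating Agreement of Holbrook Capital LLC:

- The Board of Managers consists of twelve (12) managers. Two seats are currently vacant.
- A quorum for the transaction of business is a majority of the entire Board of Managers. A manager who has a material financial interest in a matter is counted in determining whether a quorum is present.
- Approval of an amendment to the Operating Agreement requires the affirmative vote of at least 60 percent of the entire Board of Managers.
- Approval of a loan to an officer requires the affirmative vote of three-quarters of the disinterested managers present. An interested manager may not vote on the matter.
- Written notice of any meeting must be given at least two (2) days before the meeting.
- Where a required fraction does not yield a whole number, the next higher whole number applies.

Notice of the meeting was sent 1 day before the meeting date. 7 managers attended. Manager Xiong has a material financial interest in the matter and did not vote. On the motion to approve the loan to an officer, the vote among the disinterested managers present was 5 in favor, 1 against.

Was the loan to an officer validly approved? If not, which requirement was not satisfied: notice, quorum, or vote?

Invalid — notice requirement not satisfied.

Notice: 1 day given; 2 required (1 < 2). Not satisfied.
Quorum: 7 present (interested managers count toward quorum); quorum is 7. Satisfied.
Vote: the loan to an officer requires three-fourths of the disinterested managers present (7 − 1 = 6). 3/4 of 6 = 4.50, rounded up to 5, so 5 affirmative votes are needed; 5 voted in favor. Satisfied.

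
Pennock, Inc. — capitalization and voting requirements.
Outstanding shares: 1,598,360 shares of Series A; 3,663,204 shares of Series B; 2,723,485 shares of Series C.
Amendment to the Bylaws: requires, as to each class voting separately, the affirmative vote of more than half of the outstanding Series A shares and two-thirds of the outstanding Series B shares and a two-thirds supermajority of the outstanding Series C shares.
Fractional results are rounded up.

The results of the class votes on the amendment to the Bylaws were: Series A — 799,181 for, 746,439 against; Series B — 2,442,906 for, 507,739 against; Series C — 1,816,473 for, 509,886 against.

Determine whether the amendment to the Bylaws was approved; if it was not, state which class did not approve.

Approved — every class gave the required vote.

Series A: a majority of 1598360 is 799181; 799,181 required, 799,181 in favor — approved.
Series B: 2/3 of 3663204 = 2442136; 2,442,136 required, 2,442,906 in favor — approved.
Series C: 2/3 of 2723485 = 1815656.67, rounded up to 1815657; 1,815,657 required, 1,816,473 in favor — approved.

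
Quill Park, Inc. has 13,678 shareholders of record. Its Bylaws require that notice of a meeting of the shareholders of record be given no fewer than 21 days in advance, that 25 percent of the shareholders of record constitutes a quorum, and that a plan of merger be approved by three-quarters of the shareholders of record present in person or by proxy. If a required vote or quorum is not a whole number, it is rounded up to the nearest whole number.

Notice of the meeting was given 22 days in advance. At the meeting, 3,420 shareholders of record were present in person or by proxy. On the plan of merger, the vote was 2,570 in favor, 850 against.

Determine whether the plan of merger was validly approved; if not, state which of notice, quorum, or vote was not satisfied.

Valid — all requirements satisfied.

Notice: 22 days given; 21 required. Satisfied.
Quorum: 25% of 13,678 = 3,419.50, rounded up to 3,420; 3,420 present. Satisfied.
Vote: requires three-fourths of those present (3,420); 3/4 of 3420 = 2565, so 2,565 needed; 2,570 in favor. Satisfied.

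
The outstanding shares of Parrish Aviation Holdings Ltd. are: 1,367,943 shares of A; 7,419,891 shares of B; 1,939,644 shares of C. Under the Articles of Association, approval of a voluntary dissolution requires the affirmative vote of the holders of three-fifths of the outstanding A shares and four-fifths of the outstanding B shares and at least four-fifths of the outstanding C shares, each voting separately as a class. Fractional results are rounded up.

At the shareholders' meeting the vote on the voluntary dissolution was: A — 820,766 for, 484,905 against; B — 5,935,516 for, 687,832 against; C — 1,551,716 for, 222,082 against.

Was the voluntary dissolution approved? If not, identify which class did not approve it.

A: 3/5 of 1367943 = 820765.80, rounded up to 820766; 820,766 required, 820,766 in favor — approved.
B: 4/5 of 7419891 = 5935912.80, rounded up to 5935913; 5,935,913 required, 5,935,516 in favor — not approved.
C: 4/5 of 1939644 = 1551715.20, rounded up to 1551716; 1,551,716 required, 1,551,716 in favor — approved.

Not approved — the B shares did not give the required vote.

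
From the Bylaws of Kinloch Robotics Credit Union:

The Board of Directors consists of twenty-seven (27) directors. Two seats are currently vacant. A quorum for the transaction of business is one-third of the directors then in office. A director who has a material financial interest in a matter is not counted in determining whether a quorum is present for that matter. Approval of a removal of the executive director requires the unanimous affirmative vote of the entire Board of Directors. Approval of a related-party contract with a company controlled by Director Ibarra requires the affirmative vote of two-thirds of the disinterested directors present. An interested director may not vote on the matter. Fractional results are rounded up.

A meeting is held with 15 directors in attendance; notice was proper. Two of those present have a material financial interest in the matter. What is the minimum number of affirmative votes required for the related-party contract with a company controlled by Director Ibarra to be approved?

The related-party contract with a company controlled by Director Ibarra requires two-thirds of the disinterested directors present (15 − 2 = 13).
2/3 of 13 = 8.67, rounded up to 9.

9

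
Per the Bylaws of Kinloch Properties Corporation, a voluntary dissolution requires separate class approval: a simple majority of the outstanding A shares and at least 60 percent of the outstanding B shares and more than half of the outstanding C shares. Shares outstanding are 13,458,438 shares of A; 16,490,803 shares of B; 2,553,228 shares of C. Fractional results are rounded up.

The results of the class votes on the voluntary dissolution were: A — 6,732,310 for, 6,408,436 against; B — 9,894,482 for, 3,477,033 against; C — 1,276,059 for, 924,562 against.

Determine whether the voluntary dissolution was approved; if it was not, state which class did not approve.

A: a majority of 13458438 is 6729220; 6,729,220 required, 6,732,310 in favor — approved.
B: 3/5 of 16490803 = 9894481.80, rounded up to 9894482; 9,894,482 required, 9,894,482 in favor — approved.
C: a majority of 2553228 is 1276615; 1,276,615 required, 1,276,059 in favor — not approved.

Not approved — the C shares did not give the required vote.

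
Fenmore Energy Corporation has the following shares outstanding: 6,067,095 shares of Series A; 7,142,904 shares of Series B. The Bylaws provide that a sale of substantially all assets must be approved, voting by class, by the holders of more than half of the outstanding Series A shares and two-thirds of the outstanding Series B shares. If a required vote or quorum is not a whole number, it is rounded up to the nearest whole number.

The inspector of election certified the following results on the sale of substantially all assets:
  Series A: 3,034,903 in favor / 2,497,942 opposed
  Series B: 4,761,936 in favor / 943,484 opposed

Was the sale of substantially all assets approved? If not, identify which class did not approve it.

Series A: a majority of 6067095 is 3033548; 3,033,548 required, 3,034,903 in favor — approved.
Series B: 2/3 of 7142904 = 4761936; 4,761,936 required, 4,761,936 in favor — approved.

Approved — every class gave the required vote.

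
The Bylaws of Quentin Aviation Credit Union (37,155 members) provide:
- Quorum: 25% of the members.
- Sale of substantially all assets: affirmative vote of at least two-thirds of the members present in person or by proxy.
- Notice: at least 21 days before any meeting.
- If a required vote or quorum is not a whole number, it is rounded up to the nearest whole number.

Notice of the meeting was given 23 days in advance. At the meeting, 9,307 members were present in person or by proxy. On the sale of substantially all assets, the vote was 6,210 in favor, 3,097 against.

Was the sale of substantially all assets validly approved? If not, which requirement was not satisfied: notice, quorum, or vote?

Notice: 23 days given; 21 required. Satisfied.
Quorum: 25% of 37,155 = 9,288.75, rounded up to 9,289; 9,307 present. Satisfied.
Vote: requires two-thirds of those present (9,307); 2/3 of 9307 = 6204.67, rounded up to 6205, so 6,205 needed; 6,210 in favor. Satisfied.

Valid — all requirements satisfied.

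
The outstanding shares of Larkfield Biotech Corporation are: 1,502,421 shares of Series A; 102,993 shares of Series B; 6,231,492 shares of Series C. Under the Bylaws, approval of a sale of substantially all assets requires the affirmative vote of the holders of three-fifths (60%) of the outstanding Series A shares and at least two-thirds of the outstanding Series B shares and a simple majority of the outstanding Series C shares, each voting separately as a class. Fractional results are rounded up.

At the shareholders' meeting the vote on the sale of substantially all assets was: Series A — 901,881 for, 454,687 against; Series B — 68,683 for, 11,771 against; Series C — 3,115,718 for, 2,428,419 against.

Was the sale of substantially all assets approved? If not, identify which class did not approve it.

Series A: 3/5 of 1502421 = 901452.60, rounded up to 901453; 901,453 required, 901,881 in favor — approved.
Series B: 2/3 of 102993 = 68662; 68,662 required, 68,683 in favor — approved.
Series C: a majority of 6231492 is 3115747; 3,115,747 required, 3,115,718 in favor — not approved.

Not approved — the Series C shares did not give the required vote.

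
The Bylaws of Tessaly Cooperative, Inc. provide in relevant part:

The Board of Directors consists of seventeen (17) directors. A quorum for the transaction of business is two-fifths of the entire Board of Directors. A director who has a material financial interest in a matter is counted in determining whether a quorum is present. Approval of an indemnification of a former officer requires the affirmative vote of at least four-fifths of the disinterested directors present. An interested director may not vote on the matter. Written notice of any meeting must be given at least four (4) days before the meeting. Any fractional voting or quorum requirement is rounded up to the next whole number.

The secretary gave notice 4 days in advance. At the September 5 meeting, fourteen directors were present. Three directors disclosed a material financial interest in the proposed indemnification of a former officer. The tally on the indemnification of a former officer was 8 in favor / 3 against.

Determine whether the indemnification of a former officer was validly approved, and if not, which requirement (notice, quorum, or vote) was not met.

Notice: 4 days given; 4 required (4 ≥ 4). Satisfied.
Quorum: 14 present (interested directors count toward quorum); quorum is 7. Satisfied.
Vote: the indemnification of a former officer requires four-fifths of the disinterested directors present (14 − 3 = 11). 4/5 of 11 = 8.80, rounded up to 9, so 9 affirmative votes are needed; 8 voted in favor. Not satisfied.

Invalid — vote requirement not satisfied.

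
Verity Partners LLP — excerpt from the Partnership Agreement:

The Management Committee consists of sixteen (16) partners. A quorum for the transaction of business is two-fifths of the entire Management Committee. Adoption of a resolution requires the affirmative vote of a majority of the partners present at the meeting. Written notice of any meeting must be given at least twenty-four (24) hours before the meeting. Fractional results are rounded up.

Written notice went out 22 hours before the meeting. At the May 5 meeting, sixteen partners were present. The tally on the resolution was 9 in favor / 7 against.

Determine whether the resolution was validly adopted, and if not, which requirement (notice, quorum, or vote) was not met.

Invalid — notice requirement not satisfied.

Notice: 22 hours given; 24 required (22 < 24). Not satisfied.
Quorum: 16 present; quorum is 7. Satisfied.
Vote: the resolution requires a majority of the partners present (16). A majority of 16 is 9, so 9 affirmative votes are needed; 9 voted in favor. Satisfied.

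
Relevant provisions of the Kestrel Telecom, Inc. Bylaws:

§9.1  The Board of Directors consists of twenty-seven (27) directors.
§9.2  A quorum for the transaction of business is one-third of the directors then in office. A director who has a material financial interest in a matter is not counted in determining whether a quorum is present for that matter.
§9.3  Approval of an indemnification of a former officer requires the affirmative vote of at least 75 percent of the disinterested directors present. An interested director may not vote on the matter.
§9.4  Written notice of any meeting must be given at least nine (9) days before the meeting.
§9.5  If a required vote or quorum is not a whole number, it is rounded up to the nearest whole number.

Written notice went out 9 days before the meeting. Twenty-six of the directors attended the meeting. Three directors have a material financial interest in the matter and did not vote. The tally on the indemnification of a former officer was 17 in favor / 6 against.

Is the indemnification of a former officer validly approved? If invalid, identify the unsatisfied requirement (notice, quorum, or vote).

Notice: 9 days given; 9 required (9 ≥ 9). Satisfied.
Quorum: 26 present, but the 3 interested directors do not count, leaving 23. Quorum is 9. Satisfied.
Vote: the indemnification of a former officer requires three-fourths of the disinterested directors present (26 − 3 = 23). 3/4 of 23 = 17.25, rounded up to 18, so 18 affirmative votes are needed; 17 voted in favor. Not satisfied.

Invalid — vote requirement not satisfied.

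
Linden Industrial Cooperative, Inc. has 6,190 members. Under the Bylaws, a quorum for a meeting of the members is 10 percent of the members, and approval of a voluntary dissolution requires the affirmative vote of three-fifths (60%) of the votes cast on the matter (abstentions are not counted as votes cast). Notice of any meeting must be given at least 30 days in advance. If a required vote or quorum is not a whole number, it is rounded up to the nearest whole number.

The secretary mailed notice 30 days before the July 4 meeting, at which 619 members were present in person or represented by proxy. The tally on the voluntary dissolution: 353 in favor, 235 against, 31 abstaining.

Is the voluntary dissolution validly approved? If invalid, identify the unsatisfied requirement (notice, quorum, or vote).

Valid — all requirements satisfied.

Notice: 30 days given; 30 required. Satisfied.
Quorum: 10% of 6,190 = 619; 619 present. Satisfied.
Vote: requires three-fifths of the votes cast (619 − 31 abstaining = 588); 3/5 of 588 = 352.80, rounded up to 353, so 353 needed; 353 in favor. Satisfied.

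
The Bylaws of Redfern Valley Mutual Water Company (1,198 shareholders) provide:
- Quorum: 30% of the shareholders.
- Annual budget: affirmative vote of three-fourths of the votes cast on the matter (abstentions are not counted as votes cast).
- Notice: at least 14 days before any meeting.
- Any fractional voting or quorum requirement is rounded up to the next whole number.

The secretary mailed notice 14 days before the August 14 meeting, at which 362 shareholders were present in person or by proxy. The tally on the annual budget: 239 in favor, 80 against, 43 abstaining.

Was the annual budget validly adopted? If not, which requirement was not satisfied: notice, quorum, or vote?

Notice: 14 days given; 14 required. Satisfied.
Quorum: 30% of 1,198 = 359.40, rounded up to 360; 362 present. Satisfied.
Vote: requires three-fourths of the votes cast (362 − 43 abstaining = 319); 3/4 of 319 = 239.25, rounded up to 240, so 240 needed; 239 in favor. Not satisfied.

Invalid — vote requirement not satisfied.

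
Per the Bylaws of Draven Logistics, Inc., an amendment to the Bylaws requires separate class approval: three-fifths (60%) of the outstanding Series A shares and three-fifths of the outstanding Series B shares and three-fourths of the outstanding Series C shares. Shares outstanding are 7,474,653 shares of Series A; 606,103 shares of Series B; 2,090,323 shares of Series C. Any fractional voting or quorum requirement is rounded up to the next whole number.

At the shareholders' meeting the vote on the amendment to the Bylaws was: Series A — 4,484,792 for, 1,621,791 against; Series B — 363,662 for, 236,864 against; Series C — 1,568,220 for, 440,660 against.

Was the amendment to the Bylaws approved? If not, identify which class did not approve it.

Approved — every class gave the required vote.

Series A: 3/5 of 7474653 = 4484791.80, rounded up to 4484792; 4,484,792 required, 4,484,792 in favor — approved.
Series B: 3/5 of 606103 = 363661.80, rounded up to 363662; 363,662 required, 363,662 in favor — approved.
Series C: 3/4 of 2090323 = 1567742.25, rounded up to 1567743; 1,567,743 required, 1,568,220 in favor — approved.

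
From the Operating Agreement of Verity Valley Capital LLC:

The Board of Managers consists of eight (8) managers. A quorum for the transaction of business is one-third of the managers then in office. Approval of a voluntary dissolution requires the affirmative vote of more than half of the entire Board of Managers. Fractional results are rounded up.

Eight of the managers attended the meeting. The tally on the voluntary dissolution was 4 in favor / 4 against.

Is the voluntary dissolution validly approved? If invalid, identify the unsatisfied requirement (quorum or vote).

Quorum: 8 present; quorum is 3. Satisfied.
Vote: the voluntary dissolution requires a majority of the entire Board of Managers (8). A majority of 8 is 5, so 5 affirmative votes are needed; 4 voted in favor. Not satisfied.

Invalid — vote requirement not satisfied.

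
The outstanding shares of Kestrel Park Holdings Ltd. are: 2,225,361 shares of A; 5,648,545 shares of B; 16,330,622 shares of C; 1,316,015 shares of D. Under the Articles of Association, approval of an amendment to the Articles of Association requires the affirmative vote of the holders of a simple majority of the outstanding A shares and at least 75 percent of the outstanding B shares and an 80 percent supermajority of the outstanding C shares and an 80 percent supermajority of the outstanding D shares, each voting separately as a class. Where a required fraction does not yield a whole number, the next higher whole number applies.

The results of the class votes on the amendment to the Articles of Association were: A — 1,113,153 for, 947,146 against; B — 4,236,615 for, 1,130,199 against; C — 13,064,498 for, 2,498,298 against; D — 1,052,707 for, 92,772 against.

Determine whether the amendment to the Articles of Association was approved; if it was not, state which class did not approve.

Not approved — the D shares did not give the required vote.

A: a majority of 2225361 is 1112681; 1,112,681 required, 1,113,153 in favor — approved.
B: 3/4 of 5648545 = 4236408.75, rounded up to 4236409; 4,236,409 required, 4,236,615 in favor — approved.
C: 4/5 of 16330622 = 13064497.60, rounded up to 13064498; 13,064,498 required, 13,064,498 in favor — approved.
D: 4/5 of 1316015 = 1052812; 1,052,812 required, 1,052,707 in favor — not approved.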